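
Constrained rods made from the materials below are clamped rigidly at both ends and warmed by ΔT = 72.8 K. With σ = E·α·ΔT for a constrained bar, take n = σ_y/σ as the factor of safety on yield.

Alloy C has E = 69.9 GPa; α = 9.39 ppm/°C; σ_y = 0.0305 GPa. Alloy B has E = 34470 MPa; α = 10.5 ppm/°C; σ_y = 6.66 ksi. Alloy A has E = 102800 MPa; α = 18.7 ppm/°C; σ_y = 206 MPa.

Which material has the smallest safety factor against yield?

alloy C

Converting E to GPa, α to ×10⁻⁶/K, σ_y to MPa, then σ and n for each:
  alloy C: E = 69.90, α = 9.39, σ_y = 30.50 → σ = 47.8 MPa, n = 0.638
  alloy B: E = 34.47, α = 10.5, σ_y = 45.92 → σ = 26.3 MPa, n = 1.74
  alloy A: E = 102.8, α = 18.7, σ_y = 206.0 → σ = 140 MPa, n = 1.47
Alloy C has the lowest safety factor, n = 0.638.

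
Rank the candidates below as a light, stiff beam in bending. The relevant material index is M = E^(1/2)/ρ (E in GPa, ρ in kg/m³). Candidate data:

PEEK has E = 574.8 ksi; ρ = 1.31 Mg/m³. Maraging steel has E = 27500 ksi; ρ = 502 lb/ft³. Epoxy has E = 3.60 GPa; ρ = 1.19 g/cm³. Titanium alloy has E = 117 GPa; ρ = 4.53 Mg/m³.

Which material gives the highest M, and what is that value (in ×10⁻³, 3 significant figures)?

Convert each candidate to consistent units, then evaluate M:
  PEEK: E = 3.963 GPa, ρ = 1310 kg/m³
  maraging steel: E = 189.6 GPa, ρ = 8041 kg/m³
  epoxy: E = 3.600 GPa, ρ = 1190 kg/m³
  titanium alloy: E = 117.0 GPa, ρ = 4530 kg/m³
  titanium alloy: M = 2.39×10⁻³
  maraging steel: M = 1.71×10⁻³
  epoxy: M = 1.59×10⁻³
  PEEK: M = 1.52×10⁻³
The maximum is for titanium alloy.

titanium alloy, M = 2.39×10⁻³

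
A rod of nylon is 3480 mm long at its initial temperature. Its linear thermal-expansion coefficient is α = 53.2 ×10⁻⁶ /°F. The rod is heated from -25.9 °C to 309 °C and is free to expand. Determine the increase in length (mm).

Convert α: 53.2×10⁻⁶/°F × (9/5) = 95.8×10⁻⁶/K.
ΔT = 309 − (-25.9) = 334.9 K.
ΔL = α·L₀·ΔT = 95.8×10⁻⁶ × 3480 mm × 334.9 K = 112 mm.

112 mm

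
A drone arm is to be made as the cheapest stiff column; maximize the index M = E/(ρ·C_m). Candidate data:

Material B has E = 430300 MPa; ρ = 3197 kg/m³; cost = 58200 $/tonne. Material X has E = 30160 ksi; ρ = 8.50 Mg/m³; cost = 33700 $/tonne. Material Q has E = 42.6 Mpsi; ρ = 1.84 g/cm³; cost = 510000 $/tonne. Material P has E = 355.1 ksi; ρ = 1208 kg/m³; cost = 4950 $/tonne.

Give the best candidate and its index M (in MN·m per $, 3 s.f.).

material B, M = 2.31 MN·m per $

Normalizing units and computing the index:
  material B: E = 430.3 GPa, ρ = 3197 kg/m³, cost = 58.20 $/kg
  material X: E = 207.9 GPa, ρ = 8500 kg/m³, cost = 33.70 $/kg
  material Q: E = 293.7 GPa, ρ = 1840 kg/m³, cost = 510.0 $/kg
  material P: E = 2.448 GPa, ρ = 1208 kg/m³, cost = 4.950 $/kg
  material B: M = 2.31 MN·m per $
  material X: M = 0.726 MN·m per $
  material P: M = 0.409 MN·m per $
  material Q: M = 0.313 MN·m per $
The maximum is for material B.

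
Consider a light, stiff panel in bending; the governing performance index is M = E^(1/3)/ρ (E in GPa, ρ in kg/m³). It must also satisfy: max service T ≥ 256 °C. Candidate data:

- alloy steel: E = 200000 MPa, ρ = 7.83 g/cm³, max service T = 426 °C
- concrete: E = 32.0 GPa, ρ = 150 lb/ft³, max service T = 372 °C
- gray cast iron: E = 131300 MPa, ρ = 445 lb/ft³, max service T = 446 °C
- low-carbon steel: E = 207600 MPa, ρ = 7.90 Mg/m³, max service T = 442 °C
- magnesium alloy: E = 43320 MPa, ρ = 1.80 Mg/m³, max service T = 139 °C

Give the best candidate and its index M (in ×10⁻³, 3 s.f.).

Screen on constraints: max service T ≥ 256 °C. Survivors: alloy steel, concrete, gray cast iron, low-carbon steel.
In SI units:
  alloy steel: E = 200.0 GPa, ρ = 7830 kg/m³
  concrete: E = 32.00 GPa, ρ = 2403 kg/m³
  gray cast iron: E = 131.3 GPa, ρ = 7128 kg/m³
  low-carbon steel: E = 207.6 GPa, ρ = 7900 kg/m³
  concrete: M = 1.32×10⁻³
  low-carbon steel: M = 0.750×10⁻³
  alloy steel: M = 0.747×10⁻³
  gray cast iron: M = 0.713×10⁻³
Concrete ranks first.

concrete, M = 1.32×10⁻³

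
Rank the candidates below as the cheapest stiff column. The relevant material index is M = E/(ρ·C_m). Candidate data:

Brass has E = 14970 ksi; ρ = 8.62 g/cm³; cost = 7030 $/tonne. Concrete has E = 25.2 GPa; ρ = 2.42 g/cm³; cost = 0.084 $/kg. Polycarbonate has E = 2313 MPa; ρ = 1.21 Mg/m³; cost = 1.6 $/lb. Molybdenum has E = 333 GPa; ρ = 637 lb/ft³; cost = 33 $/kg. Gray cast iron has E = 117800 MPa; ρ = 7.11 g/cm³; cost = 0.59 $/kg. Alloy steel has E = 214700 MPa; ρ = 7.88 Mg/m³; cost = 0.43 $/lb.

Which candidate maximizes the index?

In SI units:
  brass: E = 103.2 GPa, ρ = 8620 kg/m³, cost = 7.030 $/kg
  concrete: E = 25.20 GPa, ρ = 2420 kg/m³, cost = 0.08400 $/kg
  polycarbonate: E = 2.313 GPa, ρ = 1210 kg/m³, cost = 3.527 $/kg
  molybdenum: E = 333.0 GPa, ρ = 10200 kg/m³, cost = 33.00 $/kg
  gray cast iron: E = 117.8 GPa, ρ = 7110 kg/m³, cost = 0.5900 $/kg
  alloy steel: E = 214.7 GPa, ρ = 7880 kg/m³, cost = 0.9480 $/kg
  concrete: M = 124 MN·m per $
  alloy steel: M = 28.7 MN·m per $
  gray cast iron: M = 28.1 MN·m per $
  brass: M = 1.70 MN·m per $
  molybdenum: M = 0.989 MN·m per $
  polycarbonate: M = 0.542 MN·m per $
Highest index: concrete.

concrete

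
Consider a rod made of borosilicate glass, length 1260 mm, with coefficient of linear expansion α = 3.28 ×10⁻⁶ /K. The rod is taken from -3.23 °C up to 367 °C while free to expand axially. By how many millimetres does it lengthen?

ΔT = 367 − (-3.23) = 370.2 K.
ΔL = α·L₀·ΔT = 3.28×10⁻⁶ × 1260 mm × 370.2 K = 1.53 mm.

1.53 mm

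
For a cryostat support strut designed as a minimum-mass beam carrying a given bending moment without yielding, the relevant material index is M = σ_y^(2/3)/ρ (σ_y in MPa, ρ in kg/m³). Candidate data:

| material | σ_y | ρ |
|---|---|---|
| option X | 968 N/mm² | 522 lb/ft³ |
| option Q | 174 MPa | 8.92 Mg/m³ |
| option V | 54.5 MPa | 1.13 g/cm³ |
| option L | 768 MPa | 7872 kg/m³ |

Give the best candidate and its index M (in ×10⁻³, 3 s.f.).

option V, M = 12.7×10⁻³

Convert each candidate to consistent units, then evaluate M:
  option X: σ_y = 968.0 MPa, ρ = 8362 kg/m³
  option Q: σ_y = 174.0 MPa, ρ = 8920 kg/m³
  option V: σ_y = 54.50 MPa, ρ = 1130 kg/m³
  option L: σ_y = 768.0 MPa, ρ = 7872 kg/m³
  option V: M = 12.7×10⁻³
  option X: M = 11.7×10⁻³
  option L: M = 10.7×10⁻³
  option Q: M = 3.49×10⁻³
Option V ranks first.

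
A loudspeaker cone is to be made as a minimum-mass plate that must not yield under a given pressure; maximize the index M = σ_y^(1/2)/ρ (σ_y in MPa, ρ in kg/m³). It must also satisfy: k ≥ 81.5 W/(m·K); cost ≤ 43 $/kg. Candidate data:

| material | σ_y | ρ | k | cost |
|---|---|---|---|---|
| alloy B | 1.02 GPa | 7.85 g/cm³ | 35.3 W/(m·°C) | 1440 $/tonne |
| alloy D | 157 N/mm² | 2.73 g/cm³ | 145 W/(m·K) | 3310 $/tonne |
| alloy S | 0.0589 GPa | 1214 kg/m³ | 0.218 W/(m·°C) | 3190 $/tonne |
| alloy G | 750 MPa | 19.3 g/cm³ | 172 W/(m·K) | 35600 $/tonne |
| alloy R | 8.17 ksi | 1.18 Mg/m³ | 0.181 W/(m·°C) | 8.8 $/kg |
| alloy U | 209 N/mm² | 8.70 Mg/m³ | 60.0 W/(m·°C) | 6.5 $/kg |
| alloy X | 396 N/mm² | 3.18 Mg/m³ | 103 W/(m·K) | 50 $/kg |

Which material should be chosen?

alloy D

Screen on constraints: k ≥ 81.5 W/(m·K); cost ≤ 43 $/kg. Survivors: alloy D, alloy G.
After converting to SI:
  alloy D: σ_y = 157.0 MPa, ρ = 2730 kg/m³
  alloy G: σ_y = 750.0 MPa, ρ = 19300 kg/m³
  alloy D: M = 4.59×10⁻³
  alloy G: M = 1.42×10⁻³
The maximum is for alloy D.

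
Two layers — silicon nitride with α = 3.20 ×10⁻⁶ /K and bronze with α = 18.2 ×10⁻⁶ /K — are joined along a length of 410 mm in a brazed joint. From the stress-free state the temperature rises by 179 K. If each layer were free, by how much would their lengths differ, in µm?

Δα = |3.20 − 18.2|×10⁻⁶/K = 15.0×10⁻⁶/K.
ΔL_mismatch = Δα·L·ΔT = 15.0×10⁻⁶ × 410.0 mm × 179.0 K = 1100 µm.

1100 µm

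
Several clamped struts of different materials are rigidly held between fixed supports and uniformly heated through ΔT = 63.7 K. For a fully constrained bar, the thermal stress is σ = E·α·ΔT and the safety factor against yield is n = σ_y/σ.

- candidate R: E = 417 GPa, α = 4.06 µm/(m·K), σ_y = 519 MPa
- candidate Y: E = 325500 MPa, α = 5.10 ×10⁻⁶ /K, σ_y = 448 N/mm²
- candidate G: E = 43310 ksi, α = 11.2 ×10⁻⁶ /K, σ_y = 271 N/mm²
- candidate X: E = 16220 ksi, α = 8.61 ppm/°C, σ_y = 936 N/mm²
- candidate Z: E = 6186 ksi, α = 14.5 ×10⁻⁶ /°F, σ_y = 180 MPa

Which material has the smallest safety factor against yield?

With everything in SI (GPa, ×10⁻⁶/K, MPa):
  candidate R: E = 417.0, α = 4.06, σ_y = 519.0 → σ = 108 MPa, n = 4.81
  candidate Y: E = 325.5, α = 5.10, σ_y = 448.0 → σ = 106 MPa, n = 4.24
  candidate G: E = 298.6, α = 11.2, σ_y = 271.0 → σ = 213 MPa, n = 1.27
  candidate X: E = 111.8, α = 8.61, σ_y = 936.0 → σ = 61.3 MPa, n = 15.3
  candidate Z: E = 42.65, α = 26.1, σ_y = 180.0 → σ = 70.9 MPa, n = 2.54
Smallest n: candidate G with n = 1.27.

candidate G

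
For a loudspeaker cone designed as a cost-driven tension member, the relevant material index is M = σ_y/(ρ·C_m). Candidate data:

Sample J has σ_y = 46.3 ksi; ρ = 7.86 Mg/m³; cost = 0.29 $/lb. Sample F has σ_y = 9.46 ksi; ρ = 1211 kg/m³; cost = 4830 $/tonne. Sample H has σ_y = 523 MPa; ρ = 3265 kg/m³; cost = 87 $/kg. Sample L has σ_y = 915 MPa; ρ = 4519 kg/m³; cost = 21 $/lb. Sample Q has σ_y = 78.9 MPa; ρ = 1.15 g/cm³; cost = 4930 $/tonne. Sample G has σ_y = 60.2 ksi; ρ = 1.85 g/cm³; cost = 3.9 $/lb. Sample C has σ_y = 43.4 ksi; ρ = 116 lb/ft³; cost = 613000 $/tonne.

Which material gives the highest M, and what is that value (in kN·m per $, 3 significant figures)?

Normalizing units and computing the index:
  sample J: σ_y = 319.2 MPa, ρ = 7860 kg/m³, cost = 0.6393 $/kg
  sample F: σ_y = 65.22 MPa, ρ = 1211 kg/m³, cost = 4.830 $/kg
  sample H: σ_y = 523.0 MPa, ρ = 3265 kg/m³, cost = 87.00 $/kg
  sample L: σ_y = 915.0 MPa, ρ = 4519 kg/m³, cost = 46.30 $/kg
  sample Q: σ_y = 78.90 MPa, ρ = 1150 kg/m³, cost = 4.930 $/kg
  sample G: σ_y = 415.1 MPa, ρ = 1850 kg/m³, cost = 8.598 $/kg
  sample C: σ_y = 299.2 MPa, ρ = 1858 kg/m³, cost = 613.0 $/kg
  sample J: M = 63.5 kN·m per $
  sample G: M = 26.1 kN·m per $
  sample Q: M = 13.9 kN·m per $
  sample F: M = 11.2 kN·m per $
  sample L: M = 4.37 kN·m per $
  sample H: M = 1.84 kN·m per $
  sample C: M = 0.263 kN·m per $
Sample J ranks first.

sample J, M = 63.5 kN·m per $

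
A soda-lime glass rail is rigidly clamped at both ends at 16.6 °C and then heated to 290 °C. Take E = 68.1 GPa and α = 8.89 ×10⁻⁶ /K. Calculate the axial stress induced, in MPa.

166 MPa

ΔT = 273.4 K. Constrained thermal stress σ = E·α·ΔT = 68.10×10³ MPa × 8.89×10⁻⁶ × 273.4 = 166 MPa (compressive).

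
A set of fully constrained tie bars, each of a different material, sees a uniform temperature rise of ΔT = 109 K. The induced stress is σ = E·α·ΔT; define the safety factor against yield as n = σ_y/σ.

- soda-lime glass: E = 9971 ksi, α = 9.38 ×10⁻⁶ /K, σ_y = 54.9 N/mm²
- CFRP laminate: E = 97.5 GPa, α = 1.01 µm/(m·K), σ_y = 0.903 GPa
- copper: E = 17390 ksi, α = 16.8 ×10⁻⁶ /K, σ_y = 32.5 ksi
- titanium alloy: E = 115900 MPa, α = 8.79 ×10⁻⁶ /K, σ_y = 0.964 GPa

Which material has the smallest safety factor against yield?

In consistent units (E in GPa, α in ×10⁻⁶/K, σ_y in MPa):
  soda-lime glass: E = 68.75, α = 9.38, σ_y = 54.90 → σ = 70.3 MPa, n = 0.781
  CFRP laminate: E = 97.50, α = 1.01, σ_y = 903.0 → σ = 10.7 MPa, n = 84.1
  copper: E = 119.9, α = 16.8, σ_y = 224.1 → σ = 220 MPa, n = 1.02
  titanium alloy: E = 115.9, α = 8.79, σ_y = 964.0 → σ = 111 MPa, n = 8.68
Smallest n: soda-lime glass with n = 0.781.

soda-lime glass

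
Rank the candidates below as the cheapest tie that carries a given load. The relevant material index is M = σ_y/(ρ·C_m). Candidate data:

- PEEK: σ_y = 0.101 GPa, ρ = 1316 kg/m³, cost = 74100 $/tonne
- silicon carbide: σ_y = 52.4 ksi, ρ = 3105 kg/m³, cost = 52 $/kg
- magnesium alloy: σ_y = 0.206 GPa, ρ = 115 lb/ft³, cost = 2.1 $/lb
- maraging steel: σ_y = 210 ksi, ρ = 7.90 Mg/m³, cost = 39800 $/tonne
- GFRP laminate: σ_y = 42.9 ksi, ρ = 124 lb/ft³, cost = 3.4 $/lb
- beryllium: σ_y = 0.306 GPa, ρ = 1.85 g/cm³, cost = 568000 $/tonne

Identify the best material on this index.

magnesium alloy

Normalizing units and computing the index:
  PEEK: σ_y = 101.0 MPa, ρ = 1316 kg/m³, cost = 74.10 $/kg
  silicon carbide: σ_y = 361.3 MPa, ρ = 3105 kg/m³, cost = 52.00 $/kg
  magnesium alloy: σ_y = 206.0 MPa, ρ = 1842 kg/m³, cost = 4.630 $/kg
  maraging steel: σ_y = 1448 MPa, ρ = 7900 kg/m³, cost = 39.80 $/kg
  GFRP laminate: σ_y = 295.8 MPa, ρ = 1986 kg/m³, cost = 7.496 $/kg
  beryllium: σ_y = 306.0 MPa, ρ = 1850 kg/m³, cost = 568.0 $/kg
  magnesium alloy: M = 24.2 kN·m per $
  GFRP laminate: M = 19.9 kN·m per $
  maraging steel: M = 4.60 kN·m per $
  silicon carbide: M = 2.24 kN·m per $
  PEEK: M = 1.04 kN·m per $
  beryllium: M = 0.291 kN·m per $
Highest index: magnesium alloy.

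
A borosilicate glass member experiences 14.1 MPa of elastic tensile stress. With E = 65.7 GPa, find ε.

ε = σ/E = 14.1 / 65700 = 2.15×10⁻⁴.

2.15×10⁻⁴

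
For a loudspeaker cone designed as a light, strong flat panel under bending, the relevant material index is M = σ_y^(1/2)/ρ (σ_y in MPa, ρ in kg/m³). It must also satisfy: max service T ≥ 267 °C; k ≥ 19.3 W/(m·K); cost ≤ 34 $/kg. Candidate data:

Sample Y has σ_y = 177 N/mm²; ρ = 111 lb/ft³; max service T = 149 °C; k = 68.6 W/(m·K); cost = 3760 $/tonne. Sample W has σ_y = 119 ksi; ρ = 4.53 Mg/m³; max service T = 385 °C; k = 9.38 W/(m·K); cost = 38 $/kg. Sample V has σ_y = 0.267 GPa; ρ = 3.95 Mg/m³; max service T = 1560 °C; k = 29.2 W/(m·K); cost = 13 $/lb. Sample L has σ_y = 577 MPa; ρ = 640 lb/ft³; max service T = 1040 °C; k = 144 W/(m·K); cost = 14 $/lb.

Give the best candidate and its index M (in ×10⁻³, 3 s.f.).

Screen on constraints: max service T ≥ 267 °C; k ≥ 19.3 W/(m·K); cost ≤ 34 $/kg. Survivors: sample V, sample L.
Convert each candidate to consistent units, then evaluate M:
  sample V: σ_y = 267.0 MPa, ρ = 3950 kg/m³
  sample L: σ_y = 577.0 MPa, ρ = 10250 kg/m³
  sample V: M = 4.14×10⁻³
  sample L: M = 2.34×10⁻³
Sample V has the largest M.

sample V, M = 4.14×10⁻³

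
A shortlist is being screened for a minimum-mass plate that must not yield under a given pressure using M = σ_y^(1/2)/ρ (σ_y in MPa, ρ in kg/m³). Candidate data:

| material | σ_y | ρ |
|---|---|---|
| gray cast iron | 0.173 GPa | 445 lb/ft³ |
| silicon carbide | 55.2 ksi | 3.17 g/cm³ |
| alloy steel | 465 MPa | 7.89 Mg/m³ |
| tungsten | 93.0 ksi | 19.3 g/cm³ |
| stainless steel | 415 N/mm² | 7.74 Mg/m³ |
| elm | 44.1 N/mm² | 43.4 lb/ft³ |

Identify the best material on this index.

elm

After converting to SI:
  gray cast iron: σ_y = 173.0 MPa, ρ = 7128 kg/m³
  silicon carbide: σ_y = 380.6 MPa, ρ = 3170 kg/m³
  alloy steel: σ_y = 465.0 MPa, ρ = 7890 kg/m³
  tungsten: σ_y = 641.2 MPa, ρ = 19300 kg/m³
  stainless steel: σ_y = 415.0 MPa, ρ = 7740 kg/m³
  elm: σ_y = 44.10 MPa, ρ = 695.2 kg/m³
  elm: M = 9.55×10⁻³
  silicon carbide: M = 6.15×10⁻³
  alloy steel: M = 2.73×10⁻³
  stainless steel: M = 2.63×10⁻³
  gray cast iron: M = 1.85×10⁻³
  tungsten: M = 1.31×10⁻³
Elm ranks first.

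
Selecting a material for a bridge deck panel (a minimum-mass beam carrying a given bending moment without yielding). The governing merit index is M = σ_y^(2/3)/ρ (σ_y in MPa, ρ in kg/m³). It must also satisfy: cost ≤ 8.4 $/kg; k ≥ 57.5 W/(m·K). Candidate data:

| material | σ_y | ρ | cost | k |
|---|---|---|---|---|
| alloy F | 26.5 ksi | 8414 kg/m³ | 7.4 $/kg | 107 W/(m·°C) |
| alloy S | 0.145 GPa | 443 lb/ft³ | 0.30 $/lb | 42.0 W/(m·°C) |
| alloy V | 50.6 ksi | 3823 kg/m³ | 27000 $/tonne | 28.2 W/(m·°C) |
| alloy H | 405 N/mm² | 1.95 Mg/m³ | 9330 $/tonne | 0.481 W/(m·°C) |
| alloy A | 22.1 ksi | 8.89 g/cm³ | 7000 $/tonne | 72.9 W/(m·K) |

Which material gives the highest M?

alloy F

Screen on constraints: cost ≤ 8.4 $/kg; k ≥ 57.5 W/(m·K). Survivors: alloy F, alloy A.
In SI units:
  alloy F: σ_y = 182.7 MPa, ρ = 8414 kg/m³
  alloy A: σ_y = 152.4 MPa, ρ = 8890 kg/m³
  alloy F: M = 3.83×10⁻³
  alloy A: M = 3.21×10⁻³
The maximum is for alloy F.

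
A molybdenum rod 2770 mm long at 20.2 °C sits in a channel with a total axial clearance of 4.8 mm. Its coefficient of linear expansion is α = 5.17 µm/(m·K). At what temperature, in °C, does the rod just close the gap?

355 °C

α·L₀·ΔT = 4.8 mm ⇒ ΔT = 4.8 / (5.17×10⁻⁶ × 2770.0) = 335.2 K.
T = 20.2 + 335.2 = 355.4 °C.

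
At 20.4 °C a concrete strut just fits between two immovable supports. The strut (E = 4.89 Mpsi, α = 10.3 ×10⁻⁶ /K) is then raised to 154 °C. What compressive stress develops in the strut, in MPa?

E = 4.89 Mpsi = 33.72 GPa.
ΔT = 133.6 K. Constrained thermal stress σ = E·α·ΔT = 33.72×10³ MPa × 10.3×10⁻⁶ × 133.6 = 46.4 MPa (compressive).

46.4 MPa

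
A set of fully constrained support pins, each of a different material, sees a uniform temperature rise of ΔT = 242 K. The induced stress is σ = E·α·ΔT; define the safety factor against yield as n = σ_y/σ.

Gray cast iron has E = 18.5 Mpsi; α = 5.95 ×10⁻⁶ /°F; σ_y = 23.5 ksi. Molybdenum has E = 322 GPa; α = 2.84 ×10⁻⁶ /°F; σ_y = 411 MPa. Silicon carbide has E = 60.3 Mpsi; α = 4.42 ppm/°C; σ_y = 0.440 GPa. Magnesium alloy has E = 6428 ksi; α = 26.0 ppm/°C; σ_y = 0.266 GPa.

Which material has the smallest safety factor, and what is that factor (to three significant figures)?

gray cast iron, n = 0.490

Converting E to GPa, α to ×10⁻⁶/K, σ_y to MPa, then σ and n for each:
  gray cast iron: E = 127.6, α = 10.7, σ_y = 162.0 → σ = 331 MPa, n = 0.490
  molybdenum: E = 322.0, α = 5.11, σ_y = 411.0 → σ = 398 MPa, n = 1.03
  silicon carbide: E = 415.8, α = 4.42, σ_y = 440.0 → σ = 445 MPa, n = 0.989
  magnesium alloy: E = 44.32, α = 26.0, σ_y = 266.0 → σ = 279 MPa, n = 0.954
Smallest n: gray cast iron with n = 0.490.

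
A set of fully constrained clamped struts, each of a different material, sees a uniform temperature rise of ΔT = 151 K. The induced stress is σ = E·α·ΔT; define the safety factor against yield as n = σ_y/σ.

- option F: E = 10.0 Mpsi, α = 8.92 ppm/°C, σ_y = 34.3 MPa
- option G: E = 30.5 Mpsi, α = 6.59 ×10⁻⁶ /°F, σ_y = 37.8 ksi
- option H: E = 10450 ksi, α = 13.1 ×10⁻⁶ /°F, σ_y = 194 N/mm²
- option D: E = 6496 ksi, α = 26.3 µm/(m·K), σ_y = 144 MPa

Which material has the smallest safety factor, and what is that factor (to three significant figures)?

option F, n = 0.369

Converting E to GPa, α to ×10⁻⁶/K, σ_y to MPa, then σ and n for each:
  option F: E = 68.95, α = 8.92, σ_y = 34.30 → σ = 92.9 MPa, n = 0.369
  option G: E = 210.3, α = 11.9, σ_y = 260.6 → σ = 377 MPa, n = 0.692
  option H: E = 72.05, α = 23.6, σ_y = 194.0 → σ = 257 MPa, n = 0.756
  option D: E = 44.79, α = 26.3, σ_y = 144.0 → σ = 178 MPa, n = 0.810
Smallest n: option F with n = 0.369.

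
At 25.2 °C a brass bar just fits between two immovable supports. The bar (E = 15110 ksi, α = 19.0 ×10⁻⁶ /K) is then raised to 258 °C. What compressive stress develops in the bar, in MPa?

461 MPa

E = 15110 ksi = 104.2 GPa.
ΔT = 232.8 K. Constrained thermal stress σ = E·α·ΔT = 104.2×10³ MPa × 19.0×10⁻⁶ × 232.8 = 461 MPa (compressive).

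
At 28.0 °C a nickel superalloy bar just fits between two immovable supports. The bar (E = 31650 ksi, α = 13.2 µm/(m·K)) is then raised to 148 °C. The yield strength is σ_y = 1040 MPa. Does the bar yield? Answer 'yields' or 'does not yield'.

does not yield

E = 31650 ksi = 218.2 GPa.
ΔT = 120.0 K. Constrained thermal stress σ = E·α·ΔT = 218.2×10³ MPa × 13.2×10⁻⁶ × 120.0 = 346 MPa (compressive).
Compare to σ_y = 1040 MPa: σ < σ_y, so it does not yield.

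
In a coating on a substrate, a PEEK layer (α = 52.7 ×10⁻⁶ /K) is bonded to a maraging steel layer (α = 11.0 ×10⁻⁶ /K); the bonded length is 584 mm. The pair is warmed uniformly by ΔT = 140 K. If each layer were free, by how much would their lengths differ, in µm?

3410 µm

Δα = |52.7 − 11.0|×10⁻⁶/K = 41.7×10⁻⁶/K.
ΔL_mismatch = Δα·L·ΔT = 41.7×10⁻⁶ × 584.0 mm × 140.0 K = 3410 µm.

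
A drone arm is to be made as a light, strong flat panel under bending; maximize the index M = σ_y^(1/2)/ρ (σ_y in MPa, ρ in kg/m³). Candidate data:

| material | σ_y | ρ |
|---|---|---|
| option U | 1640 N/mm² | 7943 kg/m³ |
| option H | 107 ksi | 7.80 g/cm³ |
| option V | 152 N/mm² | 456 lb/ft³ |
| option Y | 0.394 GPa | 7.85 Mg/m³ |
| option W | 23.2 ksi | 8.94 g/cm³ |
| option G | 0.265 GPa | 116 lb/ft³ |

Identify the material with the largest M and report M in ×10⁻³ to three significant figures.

In SI units:
  option U: σ_y = 1640 MPa, ρ = 7943 kg/m³
  option H: σ_y = 737.7 MPa, ρ = 7800 kg/m³
  option V: σ_y = 152.0 MPa, ρ = 7304 kg/m³
  option Y: σ_y = 394.0 MPa, ρ = 7850 kg/m³
  option W: σ_y = 160.0 MPa, ρ = 8940 kg/m³
  option G: σ_y = 265.0 MPa, ρ = 1858 kg/m³
  option G: M = 8.76×10⁻³
  option U: M = 5.10×10⁻³
  option H: M = 3.48×10⁻³
  option Y: M = 2.53×10⁻³
  option V: M = 1.69×10⁻³
  option W: M = 1.41×10⁻³
Option G ranks first.

option G, M = 8.76×10⁻³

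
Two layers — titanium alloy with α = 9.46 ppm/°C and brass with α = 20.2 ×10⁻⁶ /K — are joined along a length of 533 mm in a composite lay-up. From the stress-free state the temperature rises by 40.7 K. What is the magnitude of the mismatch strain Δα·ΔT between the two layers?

Δα = |9.46 − 20.2|×10⁻⁶/K = 10.7×10⁻⁶/K.
Mismatch strain = Δα·ΔT = 10.7×10⁻⁶ × 40.7 = 4.37×10⁻⁴.

4.37×10⁻⁴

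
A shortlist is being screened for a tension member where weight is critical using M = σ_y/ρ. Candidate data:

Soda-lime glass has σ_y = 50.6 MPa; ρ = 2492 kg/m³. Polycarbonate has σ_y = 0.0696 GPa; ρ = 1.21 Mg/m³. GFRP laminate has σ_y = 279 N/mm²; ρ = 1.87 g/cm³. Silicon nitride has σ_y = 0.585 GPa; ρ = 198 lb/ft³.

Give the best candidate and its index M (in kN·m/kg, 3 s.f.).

silicon nitride, M = 184 kN·m/kg

In SI units:
  soda-lime glass: σ_y = 50.60 MPa, ρ = 2492 kg/m³
  polycarbonate: σ_y = 69.60 MPa, ρ = 1210 kg/m³
  GFRP laminate: σ_y = 279.0 MPa, ρ = 1870 kg/m³
  silicon nitride: σ_y = 585.0 MPa, ρ = 3172 kg/m³
  silicon nitride: M = 184 kN·m/kg
  GFRP laminate: M = 149 kN·m/kg
  polycarbonate: M = 57.5 kN·m/kg
  soda-lime glass: M = 20.3 kN·m/kg
Silicon nitride ranks first.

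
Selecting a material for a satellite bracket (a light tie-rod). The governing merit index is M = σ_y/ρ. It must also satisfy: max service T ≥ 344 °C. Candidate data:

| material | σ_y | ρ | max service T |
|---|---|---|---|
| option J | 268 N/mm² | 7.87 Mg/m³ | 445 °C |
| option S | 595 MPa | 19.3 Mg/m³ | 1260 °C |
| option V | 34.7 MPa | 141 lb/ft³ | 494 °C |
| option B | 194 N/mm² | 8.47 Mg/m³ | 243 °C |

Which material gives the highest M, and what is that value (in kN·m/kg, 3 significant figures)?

Screen on constraints: max service T ≥ 344 °C. Survivors: option J, option S, option V.
Normalizing units and computing the index:
  option J: σ_y = 268.0 MPa, ρ = 7870 kg/m³
  option S: σ_y = 595.0 MPa, ρ = 19300 kg/m³
  option V: σ_y = 34.70 MPa, ρ = 2259 kg/m³
  option J: M = 34.1 kN·m/kg
  option S: M = 30.8 kN·m/kg
  option V: M = 15.4 kN·m/kg
Option J ranks first.

option J, M = 34.1 kN·m/kg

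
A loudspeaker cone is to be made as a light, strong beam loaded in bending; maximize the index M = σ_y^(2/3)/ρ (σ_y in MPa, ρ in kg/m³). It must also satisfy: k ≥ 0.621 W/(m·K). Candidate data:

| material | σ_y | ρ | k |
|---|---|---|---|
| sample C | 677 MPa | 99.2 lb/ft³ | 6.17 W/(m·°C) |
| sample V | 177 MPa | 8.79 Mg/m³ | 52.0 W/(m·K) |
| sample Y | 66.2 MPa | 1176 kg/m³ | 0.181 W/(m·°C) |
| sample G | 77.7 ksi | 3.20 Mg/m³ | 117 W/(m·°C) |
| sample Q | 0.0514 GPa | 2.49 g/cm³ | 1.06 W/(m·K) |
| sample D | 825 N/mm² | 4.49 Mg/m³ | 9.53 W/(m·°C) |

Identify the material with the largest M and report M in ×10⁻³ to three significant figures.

sample C, M = 48.5×10⁻³

Screen on constraints: k ≥ 0.621 W/(m·K). Survivors: sample C, sample V, sample G, sample Q, sample D.
Convert each candidate to consistent units, then evaluate M:
  sample C: σ_y = 677.0 MPa, ρ = 1589 kg/m³
  sample V: σ_y = 177.0 MPa, ρ = 8790 kg/m³
  sample G: σ_y = 535.7 MPa, ρ = 3200 kg/m³
  sample Q: σ_y = 51.40 MPa, ρ = 2490 kg/m³
  sample D: σ_y = 825.0 MPa, ρ = 4490 kg/m³
  sample C: M = 48.5×10⁻³
  sample G: M = 20.6×10⁻³
  sample D: M = 19.6×10⁻³
  sample Q: M = 5.55×10⁻³
  sample V: M = 3.59×10⁻³
The maximum is for sample C.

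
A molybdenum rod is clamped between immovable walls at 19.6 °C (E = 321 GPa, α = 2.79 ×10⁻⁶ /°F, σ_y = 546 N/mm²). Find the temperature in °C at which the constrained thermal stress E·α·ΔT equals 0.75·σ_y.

α = 2.79×10⁻⁶/°F × 9/5 = 5.02×10⁻⁶/K.
σ_y = 546 N/mm² = 546.0 MPa.
E·α·ΔT = 409.5 MPa ⇒ ΔT = 409.5 / (321.0×10³ × 5.02×10⁻⁶) = 254.0 K.
T = 19.6 + 254.0 = 273.6 °C.

274 °C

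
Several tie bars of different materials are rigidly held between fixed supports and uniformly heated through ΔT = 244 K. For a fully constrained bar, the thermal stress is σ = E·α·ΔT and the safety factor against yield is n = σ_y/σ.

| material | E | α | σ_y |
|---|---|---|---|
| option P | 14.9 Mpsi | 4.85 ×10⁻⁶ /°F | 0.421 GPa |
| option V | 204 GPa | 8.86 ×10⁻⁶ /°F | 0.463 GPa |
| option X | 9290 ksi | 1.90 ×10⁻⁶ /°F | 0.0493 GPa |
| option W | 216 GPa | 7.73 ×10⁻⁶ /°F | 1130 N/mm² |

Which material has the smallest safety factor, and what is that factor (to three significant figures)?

Converting E to GPa, α to ×10⁻⁶/K, σ_y to MPa, then σ and n for each:
  option P: E = 102.7, α = 8.73, σ_y = 421.0 → σ = 219 MPa, n = 1.92
  option V: E = 204.0, α = 15.9, σ_y = 463.0 → σ = 794 MPa, n = 0.583
  option X: E = 64.05, α = 3.42, σ_y = 49.30 → σ = 53.5 MPa, n = 0.922
  option W: E = 216.0, α = 13.9, σ_y = 1130 → σ = 733 MPa, n = 1.54
Option V has the lowest safety factor, n = 0.583.

option V, n = 0.583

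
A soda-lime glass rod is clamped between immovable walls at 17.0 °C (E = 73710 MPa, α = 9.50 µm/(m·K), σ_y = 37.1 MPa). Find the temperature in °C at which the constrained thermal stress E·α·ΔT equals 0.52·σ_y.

44.6 °C

E = 73710 MPa = 73.71 GPa.
E·α·ΔT = 19.29 MPa ⇒ ΔT = 19.29 / (73.71×10³ × 9.50×10⁻⁶) = 27.55 K.
T = 17.0 + 27.55 = 44.55 °C.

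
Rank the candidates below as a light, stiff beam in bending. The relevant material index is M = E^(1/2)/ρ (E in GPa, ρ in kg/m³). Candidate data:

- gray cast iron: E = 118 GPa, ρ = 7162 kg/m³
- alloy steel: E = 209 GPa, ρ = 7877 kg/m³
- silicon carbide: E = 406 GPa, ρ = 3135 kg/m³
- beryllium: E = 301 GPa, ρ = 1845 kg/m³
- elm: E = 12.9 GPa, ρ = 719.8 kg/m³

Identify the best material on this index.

beryllium

Per-candidate index values:
  beryllium: M = 9.40×10⁻³
  silicon carbide: M = 6.43×10⁻³
  elm: M = 4.99×10⁻³
  alloy steel: M = 1.84×10⁻³
  gray cast iron: M = 1.52×10⁻³
Highest index: beryllium.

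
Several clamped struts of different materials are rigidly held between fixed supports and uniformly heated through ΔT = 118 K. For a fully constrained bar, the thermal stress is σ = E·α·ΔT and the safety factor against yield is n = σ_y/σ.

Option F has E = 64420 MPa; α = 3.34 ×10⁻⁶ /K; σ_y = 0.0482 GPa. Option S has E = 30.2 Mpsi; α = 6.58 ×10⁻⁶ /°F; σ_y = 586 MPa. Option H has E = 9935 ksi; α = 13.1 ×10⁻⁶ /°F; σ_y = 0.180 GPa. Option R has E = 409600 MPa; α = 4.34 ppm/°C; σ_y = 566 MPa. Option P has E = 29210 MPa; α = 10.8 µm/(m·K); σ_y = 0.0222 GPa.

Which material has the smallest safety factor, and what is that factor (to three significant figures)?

option P, n = 0.596

In consistent units (E in GPa, α in ×10⁻⁶/K, σ_y in MPa):
  option F: E = 64.42, α = 3.34, σ_y = 48.20 → σ = 25.4 MPa, n = 1.90
  option S: E = 208.2, α = 11.8, σ_y = 586.0 → σ = 291 MPa, n = 2.01
  option H: E = 68.50, α = 23.6, σ_y = 180.0 → σ = 191 MPa, n = 0.944
  option R: E = 409.6, α = 4.34, σ_y = 566.0 → σ = 210 MPa, n = 2.70
  option P: E = 29.21, α = 10.8, σ_y = 22.20 → σ = 37.2 MPa, n = 0.596
Smallest n: option P with n = 0.596.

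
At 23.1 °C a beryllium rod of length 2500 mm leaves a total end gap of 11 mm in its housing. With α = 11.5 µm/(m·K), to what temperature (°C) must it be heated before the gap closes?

α·L₀·ΔT = 11.0 mm ⇒ ΔT = 11.0 / (11.5×10⁻⁶ × 2500.0) = 382.6 K.
T = 23.1 + 382.6 = 405.7 °C.

406 °C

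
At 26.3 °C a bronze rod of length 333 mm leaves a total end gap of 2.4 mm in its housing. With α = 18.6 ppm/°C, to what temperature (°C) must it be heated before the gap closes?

414 °C

α·L₀·ΔT = 2.4 mm ⇒ ΔT = 2.4 / (18.6×10⁻⁶ × 333.0) = 387.5 K.
T = 26.3 + 387.5 = 413.8 °C.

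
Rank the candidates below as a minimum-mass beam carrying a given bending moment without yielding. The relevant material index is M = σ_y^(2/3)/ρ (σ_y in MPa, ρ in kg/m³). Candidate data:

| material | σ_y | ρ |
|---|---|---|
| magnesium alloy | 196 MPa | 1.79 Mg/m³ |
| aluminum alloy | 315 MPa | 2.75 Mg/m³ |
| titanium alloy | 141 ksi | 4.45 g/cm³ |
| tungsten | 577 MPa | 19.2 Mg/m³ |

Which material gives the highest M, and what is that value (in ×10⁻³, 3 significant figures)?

titanium alloy, M = 22.1×10⁻³

Normalizing units and computing the index:
  magnesium alloy: σ_y = 196.0 MPa, ρ = 1790 kg/m³
  aluminum alloy: σ_y = 315.0 MPa, ρ = 2750 kg/m³
  titanium alloy: σ_y = 972.2 MPa, ρ = 4450 kg/m³
  tungsten: σ_y = 577.0 MPa, ρ = 19200 kg/m³
  titanium alloy: M = 22.1×10⁻³
  magnesium alloy: M = 18.9×10⁻³
  aluminum alloy: M = 16.8×10⁻³
  tungsten: M = 3.61×10⁻³
Highest index: titanium alloy.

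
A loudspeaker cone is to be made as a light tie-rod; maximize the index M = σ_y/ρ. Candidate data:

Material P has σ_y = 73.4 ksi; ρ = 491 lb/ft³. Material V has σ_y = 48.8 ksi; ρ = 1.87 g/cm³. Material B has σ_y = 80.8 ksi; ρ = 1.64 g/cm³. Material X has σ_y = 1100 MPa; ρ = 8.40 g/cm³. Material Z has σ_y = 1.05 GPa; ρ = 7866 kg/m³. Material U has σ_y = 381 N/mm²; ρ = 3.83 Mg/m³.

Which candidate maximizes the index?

In SI units:
  material P: σ_y = 506.1 MPa, ρ = 7865 kg/m³
  material V: σ_y = 336.5 MPa, ρ = 1870 kg/m³
  material B: σ_y = 557.1 MPa, ρ = 1640 kg/m³
  material X: σ_y = 1100 MPa, ρ = 8400 kg/m³
  material Z: σ_y = 1050 MPa, ρ = 7866 kg/m³
  material U: σ_y = 381.0 MPa, ρ = 3830 kg/m³
  material B: M = 340 kN·m/kg
  material V: M = 180 kN·m/kg
  material Z: M = 133 kN·m/kg
  material X: M = 131 kN·m/kg
  material U: M = 99.5 kN·m/kg
  material P: M = 64.3 kN·m/kg
The maximum is for material B.

material B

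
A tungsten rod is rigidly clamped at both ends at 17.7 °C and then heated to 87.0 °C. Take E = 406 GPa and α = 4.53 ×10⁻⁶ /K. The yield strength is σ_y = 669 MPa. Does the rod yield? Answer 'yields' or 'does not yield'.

does not yield

ΔT = 69.30 K. Constrained thermal stress σ = E·α·ΔT = 406.0×10³ MPa × 4.53×10⁻⁶ × 69.30 = 127 MPa (compressive).
Compare to σ_y = 669 MPa: σ < σ_y, so it does not yield.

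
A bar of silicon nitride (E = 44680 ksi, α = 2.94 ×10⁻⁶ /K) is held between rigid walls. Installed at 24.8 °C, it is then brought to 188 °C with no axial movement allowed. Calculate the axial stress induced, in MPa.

148 MPa

E = 44680 ksi = 308.1 GPa.
ΔT = 163.2 K. Constrained thermal stress σ = E·α·ΔT = 308.1×10³ MPa × 2.94×10⁻⁶ × 163.2 = 148 MPa (compressive).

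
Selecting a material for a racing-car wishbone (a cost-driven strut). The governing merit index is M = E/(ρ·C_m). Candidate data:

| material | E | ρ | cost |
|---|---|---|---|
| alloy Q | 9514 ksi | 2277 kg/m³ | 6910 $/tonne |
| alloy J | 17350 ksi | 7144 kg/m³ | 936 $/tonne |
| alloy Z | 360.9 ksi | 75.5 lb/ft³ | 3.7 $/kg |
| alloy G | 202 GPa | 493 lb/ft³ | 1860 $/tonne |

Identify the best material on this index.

alloy J

In SI units:
  alloy Q: E = 65.60 GPa, ρ = 2277 kg/m³, cost = 6.910 $/kg
  alloy J: E = 119.6 GPa, ρ = 7144 kg/m³, cost = 0.9360 $/kg
  alloy Z: E = 2.488 GPa, ρ = 1209 kg/m³, cost = 3.700 $/kg
  alloy G: E = 202.0 GPa, ρ = 7897 kg/m³, cost = 1.860 $/kg
  alloy J: M = 17.9 MN·m per $
  alloy G: M = 13.8 MN·m per $
  alloy Q: M = 4.17 MN·m per $
  alloy Z: M = 0.556 MN·m per $
Alloy J ranks first.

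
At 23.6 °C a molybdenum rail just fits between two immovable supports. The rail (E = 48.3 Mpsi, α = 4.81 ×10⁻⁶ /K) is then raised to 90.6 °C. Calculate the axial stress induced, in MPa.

E = 48.3 Mpsi = 333.0 GPa.
ΔT = 67.00 K. Constrained thermal stress σ = E·α·ΔT = 333.0×10³ MPa × 4.81×10⁻⁶ × 67.00 = 107 MPa (compressive).

107 MPa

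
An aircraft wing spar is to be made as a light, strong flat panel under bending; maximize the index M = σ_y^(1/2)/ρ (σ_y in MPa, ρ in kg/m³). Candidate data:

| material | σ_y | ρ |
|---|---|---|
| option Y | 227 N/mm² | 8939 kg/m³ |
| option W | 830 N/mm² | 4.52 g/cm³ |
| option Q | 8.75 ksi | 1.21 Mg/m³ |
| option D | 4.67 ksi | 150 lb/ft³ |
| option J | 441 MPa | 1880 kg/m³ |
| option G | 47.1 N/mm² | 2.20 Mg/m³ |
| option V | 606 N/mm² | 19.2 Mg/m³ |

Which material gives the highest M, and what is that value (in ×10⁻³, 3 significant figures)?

In SI units:
  option Y: σ_y = 227.0 MPa, ρ = 8939 kg/m³
  option W: σ_y = 830.0 MPa, ρ = 4520 kg/m³
  option Q: σ_y = 60.33 MPa, ρ = 1210 kg/m³
  option D: σ_y = 32.20 MPa, ρ = 2403 kg/m³
  option J: σ_y = 441.0 MPa, ρ = 1880 kg/m³
  option G: σ_y = 47.10 MPa, ρ = 2200 kg/m³
  option V: σ_y = 606.0 MPa, ρ = 19200 kg/m³
  option J: M = 11.2×10⁻³
  option Q: M = 6.42×10⁻³
  option W: M = 6.37×10⁻³
  option G: M = 3.12×10⁻³
  option D: M = 2.36×10⁻³
  option Y: M = 1.69×10⁻³
  option V: M = 1.28×10⁻³
The maximum is for option J.

option J, M = 11.2×10⁻³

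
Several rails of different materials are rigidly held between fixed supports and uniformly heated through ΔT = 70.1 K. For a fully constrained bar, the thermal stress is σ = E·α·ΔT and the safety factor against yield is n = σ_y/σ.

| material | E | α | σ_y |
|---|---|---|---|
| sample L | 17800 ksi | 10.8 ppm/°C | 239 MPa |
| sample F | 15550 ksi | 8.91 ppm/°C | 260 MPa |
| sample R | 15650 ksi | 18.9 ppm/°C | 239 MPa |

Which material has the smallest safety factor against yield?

Converting E to GPa, α to ×10⁻⁶/K, σ_y to MPa, then σ and n for each:
  sample L: E = 122.7, α = 10.8, σ_y = 239.0 → σ = 92.9 MPa, n = 2.57
  sample F: E = 107.2, α = 8.91, σ_y = 260.0 → σ = 67.0 MPa, n = 3.88
  sample R: E = 107.9, α = 18.9, σ_y = 239.0 → σ = 143 MPa, n = 1.67
The minimum is sample R at n = 1.67.

sample R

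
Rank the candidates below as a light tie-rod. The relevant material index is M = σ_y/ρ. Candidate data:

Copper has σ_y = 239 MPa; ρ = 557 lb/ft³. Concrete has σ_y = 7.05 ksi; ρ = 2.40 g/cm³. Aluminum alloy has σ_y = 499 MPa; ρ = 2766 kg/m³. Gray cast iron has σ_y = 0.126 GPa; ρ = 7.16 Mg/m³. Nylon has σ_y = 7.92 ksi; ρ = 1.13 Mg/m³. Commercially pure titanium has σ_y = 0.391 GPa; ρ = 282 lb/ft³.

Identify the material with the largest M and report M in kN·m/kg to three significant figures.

aluminum alloy, M = 180 kN·m/kg

After converting to SI:
  copper: σ_y = 239.0 MPa, ρ = 8922 kg/m³
  concrete: σ_y = 48.61 MPa, ρ = 2400 kg/m³
  aluminum alloy: σ_y = 499.0 MPa, ρ = 2766 kg/m³
  gray cast iron: σ_y = 126.0 MPa, ρ = 7160 kg/m³
  nylon: σ_y = 54.61 MPa, ρ = 1130 kg/m³
  commercially pure titanium: σ_y = 391.0 MPa, ρ = 4517 kg/m³
  aluminum alloy: M = 180 kN·m/kg
  commercially pure titanium: M = 86.6 kN·m/kg
  nylon: M = 48.3 kN·m/kg
  copper: M = 26.8 kN·m/kg
  concrete: M = 20.3 kN·m/kg
  gray cast iron: M = 17.6 kN·m/kg
Highest index: aluminum alloy.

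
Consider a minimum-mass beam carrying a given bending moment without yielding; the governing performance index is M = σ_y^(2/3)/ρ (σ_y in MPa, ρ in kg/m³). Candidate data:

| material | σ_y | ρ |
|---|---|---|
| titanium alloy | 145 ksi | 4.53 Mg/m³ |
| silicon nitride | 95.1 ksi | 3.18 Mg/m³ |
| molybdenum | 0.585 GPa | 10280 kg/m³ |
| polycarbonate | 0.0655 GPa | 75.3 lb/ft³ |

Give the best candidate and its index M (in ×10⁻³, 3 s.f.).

In SI units:
  titanium alloy: σ_y = 999.7 MPa, ρ = 4530 kg/m³
  silicon nitride: σ_y = 655.7 MPa, ρ = 3180 kg/m³
  molybdenum: σ_y = 585.0 MPa, ρ = 10280 kg/m³
  polycarbonate: σ_y = 65.50 MPa, ρ = 1206 kg/m³
  silicon nitride: M = 23.7×10⁻³
  titanium alloy: M = 22.1×10⁻³
  polycarbonate: M = 13.5×10⁻³
  molybdenum: M = 6.80×10⁻³
Silicon nitride ranks first.

silicon nitride, M = 23.7×10⁻³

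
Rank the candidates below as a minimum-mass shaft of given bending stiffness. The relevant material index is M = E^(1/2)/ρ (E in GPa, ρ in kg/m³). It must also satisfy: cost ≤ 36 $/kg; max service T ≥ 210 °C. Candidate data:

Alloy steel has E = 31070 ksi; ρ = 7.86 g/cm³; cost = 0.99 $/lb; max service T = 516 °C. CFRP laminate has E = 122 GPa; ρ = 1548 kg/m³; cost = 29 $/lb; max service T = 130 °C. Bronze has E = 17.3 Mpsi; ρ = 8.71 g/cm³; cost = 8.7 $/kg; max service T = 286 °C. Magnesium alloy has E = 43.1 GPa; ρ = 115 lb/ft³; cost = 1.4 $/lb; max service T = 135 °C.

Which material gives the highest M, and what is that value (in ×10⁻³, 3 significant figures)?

alloy steel, M = 1.86×10⁻³

Screen on constraints: cost ≤ 36 $/kg; max service T ≥ 210 °C. Survivors: alloy steel, bronze.
Normalizing units and computing the index:
  alloy steel: E = 214.2 GPa, ρ = 7860 kg/m³
  bronze: E = 119.3 GPa, ρ = 8710 kg/m³
  alloy steel: M = 1.86×10⁻³
  bronze: M = 1.25×10⁻³
Alloy steel has the largest M.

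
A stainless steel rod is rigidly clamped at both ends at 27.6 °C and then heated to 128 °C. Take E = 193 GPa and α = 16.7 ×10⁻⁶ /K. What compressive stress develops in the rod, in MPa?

ΔT = 100.4 K. Constrained thermal stress σ = E·α·ΔT = 193.0×10³ MPa × 16.7×10⁻⁶ × 100.4 = 324 MPa (compressive).

324 MPa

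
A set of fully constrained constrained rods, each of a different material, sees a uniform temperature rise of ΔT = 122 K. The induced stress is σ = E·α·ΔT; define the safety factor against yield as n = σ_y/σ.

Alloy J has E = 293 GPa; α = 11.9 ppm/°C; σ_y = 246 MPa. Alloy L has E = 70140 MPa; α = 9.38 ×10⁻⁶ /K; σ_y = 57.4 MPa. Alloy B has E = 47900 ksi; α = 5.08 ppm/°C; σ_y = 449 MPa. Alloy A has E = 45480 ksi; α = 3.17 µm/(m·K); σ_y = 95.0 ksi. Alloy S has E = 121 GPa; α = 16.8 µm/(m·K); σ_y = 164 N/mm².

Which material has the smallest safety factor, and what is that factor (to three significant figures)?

With everything in SI (GPa, ×10⁻⁶/K, MPa):
  alloy J: E = 293.0, α = 11.9, σ_y = 246.0 → σ = 425 MPa, n = 0.578
  alloy L: E = 70.14, α = 9.38, σ_y = 57.40 → σ = 80.3 MPa, n = 0.715
  alloy B: E = 330.3, α = 5.08, σ_y = 449.0 → σ = 205 MPa, n = 2.19
  alloy A: E = 313.6, α = 3.17, σ_y = 655.0 → σ = 121 MPa, n = 5.40
  alloy S: E = 121.0, α = 16.8, σ_y = 164.0 → σ = 248 MPa, n = 0.661
Alloy J has the lowest safety factor, n = 0.578.

alloy J, n = 0.578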